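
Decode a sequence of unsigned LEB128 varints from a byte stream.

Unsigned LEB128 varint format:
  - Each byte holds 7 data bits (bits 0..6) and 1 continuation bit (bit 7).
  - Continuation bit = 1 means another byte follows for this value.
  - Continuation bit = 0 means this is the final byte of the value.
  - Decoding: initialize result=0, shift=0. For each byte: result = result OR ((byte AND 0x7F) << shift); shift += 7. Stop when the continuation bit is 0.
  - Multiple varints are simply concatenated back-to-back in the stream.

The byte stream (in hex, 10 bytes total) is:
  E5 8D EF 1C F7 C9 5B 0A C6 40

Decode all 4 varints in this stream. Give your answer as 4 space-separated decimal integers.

Answer: 60540645 1500407 10 8262

Derivation:
  byte[0]=0xE5 cont=1 payload=0x65=101: acc |= 101<<0 -> acc=101 shift=7
  byte[1]=0x8D cont=1 payload=0x0D=13: acc |= 13<<7 -> acc=1765 shift=14
  byte[2]=0xEF cont=1 payload=0x6F=111: acc |= 111<<14 -> acc=1820389 shift=21
  byte[3]=0x1C cont=0 payload=0x1C=28: acc |= 28<<21 -> acc=60540645 shift=28 [end]
Varint 1: bytes[0:4] = E5 8D EF 1C -> value 60540645 (4 byte(s))
  byte[4]=0xF7 cont=1 payload=0x77=119: acc |= 119<<0 -> acc=119 shift=7
  byte[5]=0xC9 cont=1 payload=0x49=73: acc |= 73<<7 -> acc=9463 shift=14
  byte[6]=0x5B cont=0 payload=0x5B=91: acc |= 91<<14 -> acc=1500407 shift=21 [end]
Varint 2: bytes[4:7] = F7 C9 5B -> value 1500407 (3 byte(s))
  byte[7]=0x0A cont=0 payload=0x0A=10: acc |= 10<<0 -> acc=10 shift=7 [end]
Varint 3: bytes[7:8] = 0A -> value 10 (1 byte(s))
  byte[8]=0xC6 cont=1 payload=0x46=70: acc |= 70<<0 -> acc=70 shift=7
  byte[9]=0x40 cont=0 payload=0x40=64: acc |= 64<<7 -> acc=8262 shift=14 [end]
Varint 4: bytes[8:10] = C6 40 -> value 8262 (2 byte(s))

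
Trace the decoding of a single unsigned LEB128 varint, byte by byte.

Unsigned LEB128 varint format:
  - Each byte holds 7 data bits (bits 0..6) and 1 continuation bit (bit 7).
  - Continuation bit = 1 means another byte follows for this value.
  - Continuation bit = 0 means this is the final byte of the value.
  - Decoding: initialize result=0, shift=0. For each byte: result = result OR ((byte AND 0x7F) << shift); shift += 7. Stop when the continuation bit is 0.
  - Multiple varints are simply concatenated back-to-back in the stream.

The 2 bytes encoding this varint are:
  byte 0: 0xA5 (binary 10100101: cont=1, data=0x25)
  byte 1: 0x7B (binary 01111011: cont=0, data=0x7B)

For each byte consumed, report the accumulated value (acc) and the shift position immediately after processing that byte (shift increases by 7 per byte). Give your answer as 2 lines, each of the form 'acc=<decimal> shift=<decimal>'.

byte 0=0xA5: payload=0x25=37, contrib = 37<<0 = 37; acc -> 37, shift -> 7
byte 1=0x7B: payload=0x7B=123, contrib = 123<<7 = 15744; acc -> 15781, shift -> 14

Answer: acc=37 shift=7
acc=15781 shift=14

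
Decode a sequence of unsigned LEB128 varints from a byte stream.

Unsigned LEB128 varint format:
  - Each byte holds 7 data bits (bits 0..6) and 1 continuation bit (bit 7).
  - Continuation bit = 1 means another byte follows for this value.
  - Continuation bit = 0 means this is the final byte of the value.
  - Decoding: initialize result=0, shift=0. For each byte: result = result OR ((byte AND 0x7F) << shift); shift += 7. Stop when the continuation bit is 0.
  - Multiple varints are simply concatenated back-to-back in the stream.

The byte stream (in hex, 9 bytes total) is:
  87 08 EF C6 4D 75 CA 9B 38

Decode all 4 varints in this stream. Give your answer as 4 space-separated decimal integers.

  byte[0]=0x87 cont=1 payload=0x07=7: acc |= 7<<0 -> acc=7 shift=7
  byte[1]=0x08 cont=0 payload=0x08=8: acc |= 8<<7 -> acc=1031 shift=14 [end]
Varint 1: bytes[0:2] = 87 08 -> value 1031 (2 byte(s))
  byte[2]=0xEF cont=1 payload=0x6F=111: acc |= 111<<0 -> acc=111 shift=7
  byte[3]=0xC6 cont=1 payload=0x46=70: acc |= 70<<7 -> acc=9071 shift=14
  byte[4]=0x4D cont=0 payload=0x4D=77: acc |= 77<<14 -> acc=1270639 shift=21 [end]
Varint 2: bytes[2:5] = EF C6 4D -> value 1270639 (3 byte(s))
  byte[5]=0x75 cont=0 payload=0x75=117: acc |= 117<<0 -> acc=117 shift=7 [end]
Varint 3: bytes[5:6] = 75 -> value 117 (1 byte(s))
  byte[6]=0xCA cont=1 payload=0x4A=74: acc |= 74<<0 -> acc=74 shift=7
  byte[7]=0x9B cont=1 payload=0x1B=27: acc |= 27<<7 -> acc=3530 shift=14
  byte[8]=0x38 cont=0 payload=0x38=56: acc |= 56<<14 -> acc=921034 shift=21 [end]
Varint 4: bytes[6:9] = CA 9B 38 -> value 921034 (3 byte(s))

Answer: 1031 1270639 117 921034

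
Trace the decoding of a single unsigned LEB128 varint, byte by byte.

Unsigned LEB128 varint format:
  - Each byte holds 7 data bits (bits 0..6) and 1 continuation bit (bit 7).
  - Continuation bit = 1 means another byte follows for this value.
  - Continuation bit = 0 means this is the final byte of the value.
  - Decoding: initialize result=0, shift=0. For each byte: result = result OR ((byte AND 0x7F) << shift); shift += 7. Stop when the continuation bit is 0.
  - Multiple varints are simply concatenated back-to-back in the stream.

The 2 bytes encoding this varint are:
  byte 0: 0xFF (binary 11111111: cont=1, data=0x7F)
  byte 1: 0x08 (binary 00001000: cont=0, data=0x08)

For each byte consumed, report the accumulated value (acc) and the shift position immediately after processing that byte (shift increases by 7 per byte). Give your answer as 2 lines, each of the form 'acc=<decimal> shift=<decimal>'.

Answer: acc=127 shift=7
acc=1151 shift=14

Derivation:
byte 0=0xFF: payload=0x7F=127, contrib = 127<<0 = 127; acc -> 127, shift -> 7
byte 1=0x08: payload=0x08=8, contrib = 8<<7 = 1024; acc -> 1151, shift -> 14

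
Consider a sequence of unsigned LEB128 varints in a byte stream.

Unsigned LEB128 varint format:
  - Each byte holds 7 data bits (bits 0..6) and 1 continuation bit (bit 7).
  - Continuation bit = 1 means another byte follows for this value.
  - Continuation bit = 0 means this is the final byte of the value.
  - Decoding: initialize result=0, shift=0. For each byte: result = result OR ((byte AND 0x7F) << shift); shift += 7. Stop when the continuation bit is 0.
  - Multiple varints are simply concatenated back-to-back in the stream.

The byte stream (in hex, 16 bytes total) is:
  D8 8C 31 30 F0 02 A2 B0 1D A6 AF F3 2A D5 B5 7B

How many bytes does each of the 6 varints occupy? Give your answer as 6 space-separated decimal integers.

Answer: 3 1 2 3 4 3

Derivation:
  byte[0]=0xD8 cont=1 payload=0x58=88: acc |= 88<<0 -> acc=88 shift=7
  byte[1]=0x8C cont=1 payload=0x0C=12: acc |= 12<<7 -> acc=1624 shift=14
  byte[2]=0x31 cont=0 payload=0x31=49: acc |= 49<<14 -> acc=804440 shift=21 [end]
Varint 1: bytes[0:3] = D8 8C 31 -> value 804440 (3 byte(s))
  byte[3]=0x30 cont=0 payload=0x30=48: acc |= 48<<0 -> acc=48 shift=7 [end]
Varint 2: bytes[3:4] = 30 -> value 48 (1 byte(s))
  byte[4]=0xF0 cont=1 payload=0x70=112: acc |= 112<<0 -> acc=112 shift=7
  byte[5]=0x02 cont=0 payload=0x02=2: acc |= 2<<7 -> acc=368 shift=14 [end]
Varint 3: bytes[4:6] = F0 02 -> value 368 (2 byte(s))
  byte[6]=0xA2 cont=1 payload=0x22=34: acc |= 34<<0 -> acc=34 shift=7
  byte[7]=0xB0 cont=1 payload=0x30=48: acc |= 48<<7 -> acc=6178 shift=14
  byte[8]=0x1D cont=0 payload=0x1D=29: acc |= 29<<14 -> acc=481314 shift=21 [end]
Varint 4: bytes[6:9] = A2 B0 1D -> value 481314 (3 byte(s))
  byte[9]=0xA6 cont=1 payload=0x26=38: acc |= 38<<0 -> acc=38 shift=7
  byte[10]=0xAF cont=1 payload=0x2F=47: acc |= 47<<7 -> acc=6054 shift=14
  byte[11]=0xF3 cont=1 payload=0x73=115: acc |= 115<<14 -> acc=1890214 shift=21
  byte[12]=0x2A cont=0 payload=0x2A=42: acc |= 42<<21 -> acc=89970598 shift=28 [end]
Varint 5: bytes[9:13] = A6 AF F3 2A -> value 89970598 (4 byte(s))
  byte[13]=0xD5 cont=1 payload=0x55=85: acc |= 85<<0 -> acc=85 shift=7
  byte[14]=0xB5 cont=1 payload=0x35=53: acc |= 53<<7 -> acc=6869 shift=14
  byte[15]=0x7B cont=0 payload=0x7B=123: acc |= 123<<14 -> acc=2022101 shift=21 [end]
Varint 6: bytes[13:16] = D5 B5 7B -> value 2022101 (3 byte(s))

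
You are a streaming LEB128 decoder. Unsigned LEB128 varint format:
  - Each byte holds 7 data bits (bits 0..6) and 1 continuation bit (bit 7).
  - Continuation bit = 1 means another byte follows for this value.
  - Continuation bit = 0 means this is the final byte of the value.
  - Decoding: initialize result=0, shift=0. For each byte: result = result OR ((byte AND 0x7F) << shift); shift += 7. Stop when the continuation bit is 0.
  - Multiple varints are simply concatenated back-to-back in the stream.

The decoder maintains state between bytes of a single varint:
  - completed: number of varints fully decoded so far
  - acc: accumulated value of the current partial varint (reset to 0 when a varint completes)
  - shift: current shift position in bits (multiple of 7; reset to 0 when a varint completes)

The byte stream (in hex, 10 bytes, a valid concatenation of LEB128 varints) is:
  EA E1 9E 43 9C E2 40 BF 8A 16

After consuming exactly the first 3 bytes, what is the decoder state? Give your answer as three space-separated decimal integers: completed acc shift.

Answer: 0 504042 21

Derivation:
byte[0]=0xEA cont=1 payload=0x6A: acc |= 106<<0 -> completed=0 acc=106 shift=7
byte[1]=0xE1 cont=1 payload=0x61: acc |= 97<<7 -> completed=0 acc=12522 shift=14
byte[2]=0x9E cont=1 payload=0x1E: acc |= 30<<14 -> completed=0 acc=504042 shift=21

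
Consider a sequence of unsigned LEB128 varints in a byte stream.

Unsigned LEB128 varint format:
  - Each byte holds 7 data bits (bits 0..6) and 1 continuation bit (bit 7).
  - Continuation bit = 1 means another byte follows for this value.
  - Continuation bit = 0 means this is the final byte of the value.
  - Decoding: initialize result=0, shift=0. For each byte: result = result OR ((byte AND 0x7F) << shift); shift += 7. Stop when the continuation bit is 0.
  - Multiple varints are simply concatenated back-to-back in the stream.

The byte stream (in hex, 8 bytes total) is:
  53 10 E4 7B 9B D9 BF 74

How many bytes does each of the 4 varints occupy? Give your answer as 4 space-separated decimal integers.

  byte[0]=0x53 cont=0 payload=0x53=83: acc |= 83<<0 -> acc=83 shift=7 [end]
Varint 1: bytes[0:1] = 53 -> value 83 (1 byte(s))
  byte[1]=0x10 cont=0 payload=0x10=16: acc |= 16<<0 -> acc=16 shift=7 [end]
Varint 2: bytes[1:2] = 10 -> value 16 (1 byte(s))
  byte[2]=0xE4 cont=1 payload=0x64=100: acc |= 100<<0 -> acc=100 shift=7
  byte[3]=0x7B cont=0 payload=0x7B=123: acc |= 123<<7 -> acc=15844 shift=14 [end]
Varint 3: bytes[2:4] = E4 7B -> value 15844 (2 byte(s))
  byte[4]=0x9B cont=1 payload=0x1B=27: acc |= 27<<0 -> acc=27 shift=7
  byte[5]=0xD9 cont=1 payload=0x59=89: acc |= 89<<7 -> acc=11419 shift=14
  byte[6]=0xBF cont=1 payload=0x3F=63: acc |= 63<<14 -> acc=1043611 shift=21
  byte[7]=0x74 cont=0 payload=0x74=116: acc |= 116<<21 -> acc=244313243 shift=28 [end]
Varint 4: bytes[4:8] = 9B D9 BF 74 -> value 244313243 (4 byte(s))

Answer: 1 1 2 4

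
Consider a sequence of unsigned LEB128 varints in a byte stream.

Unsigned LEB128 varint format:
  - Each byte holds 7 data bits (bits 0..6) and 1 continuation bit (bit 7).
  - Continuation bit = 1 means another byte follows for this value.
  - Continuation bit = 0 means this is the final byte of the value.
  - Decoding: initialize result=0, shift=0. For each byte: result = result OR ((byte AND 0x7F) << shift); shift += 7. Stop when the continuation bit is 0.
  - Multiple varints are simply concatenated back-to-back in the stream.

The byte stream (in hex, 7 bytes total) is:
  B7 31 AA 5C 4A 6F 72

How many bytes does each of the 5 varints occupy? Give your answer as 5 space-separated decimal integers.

  byte[0]=0xB7 cont=1 payload=0x37=55: acc |= 55<<0 -> acc=55 shift=7
  byte[1]=0x31 cont=0 payload=0x31=49: acc |= 49<<7 -> acc=6327 shift=14 [end]
Varint 1: bytes[0:2] = B7 31 -> value 6327 (2 byte(s))
  byte[2]=0xAA cont=1 payload=0x2A=42: acc |= 42<<0 -> acc=42 shift=7
  byte[3]=0x5C cont=0 payload=0x5C=92: acc |= 92<<7 -> acc=11818 shift=14 [end]
Varint 2: bytes[2:4] = AA 5C -> value 11818 (2 byte(s))
  byte[4]=0x4A cont=0 payload=0x4A=74: acc |= 74<<0 -> acc=74 shift=7 [end]
Varint 3: bytes[4:5] = 4A -> value 74 (1 byte(s))
  byte[5]=0x6F cont=0 payload=0x6F=111: acc |= 111<<0 -> acc=111 shift=7 [end]
Varint 4: bytes[5:6] = 6F -> value 111 (1 byte(s))
  byte[6]=0x72 cont=0 payload=0x72=114: acc |= 114<<0 -> acc=114 shift=7 [end]
Varint 5: bytes[6:7] = 72 -> value 114 (1 byte(s))

Answer: 2 2 1 1 1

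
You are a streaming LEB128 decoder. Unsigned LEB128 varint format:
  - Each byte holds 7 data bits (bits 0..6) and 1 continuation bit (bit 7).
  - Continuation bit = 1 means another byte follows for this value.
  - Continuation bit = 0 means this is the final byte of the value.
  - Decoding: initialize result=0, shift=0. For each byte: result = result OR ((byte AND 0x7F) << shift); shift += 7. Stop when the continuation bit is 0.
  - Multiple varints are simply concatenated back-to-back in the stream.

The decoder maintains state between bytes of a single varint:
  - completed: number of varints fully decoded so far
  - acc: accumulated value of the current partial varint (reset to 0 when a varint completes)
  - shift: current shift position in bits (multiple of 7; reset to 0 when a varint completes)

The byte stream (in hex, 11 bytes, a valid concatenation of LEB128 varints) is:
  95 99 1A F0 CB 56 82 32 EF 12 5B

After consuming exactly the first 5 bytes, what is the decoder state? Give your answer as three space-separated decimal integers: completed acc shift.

Answer: 1 9712 14

Derivation:
byte[0]=0x95 cont=1 payload=0x15: acc |= 21<<0 -> completed=0 acc=21 shift=7
byte[1]=0x99 cont=1 payload=0x19: acc |= 25<<7 -> completed=0 acc=3221 shift=14
byte[2]=0x1A cont=0 payload=0x1A: varint #1 complete (value=429205); reset -> completed=1 acc=0 shift=0
byte[3]=0xF0 cont=1 payload=0x70: acc |= 112<<0 -> completed=1 acc=112 shift=7
byte[4]=0xCB cont=1 payload=0x4B: acc |= 75<<7 -> completed=1 acc=9712 shift=14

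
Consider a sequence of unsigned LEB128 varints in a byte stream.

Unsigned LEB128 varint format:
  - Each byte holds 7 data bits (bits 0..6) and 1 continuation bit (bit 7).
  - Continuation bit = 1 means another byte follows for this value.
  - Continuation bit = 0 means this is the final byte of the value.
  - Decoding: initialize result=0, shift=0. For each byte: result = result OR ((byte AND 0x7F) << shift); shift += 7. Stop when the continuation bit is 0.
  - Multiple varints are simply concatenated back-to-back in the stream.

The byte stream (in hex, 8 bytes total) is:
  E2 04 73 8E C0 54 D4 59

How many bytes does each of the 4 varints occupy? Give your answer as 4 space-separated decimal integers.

Answer: 2 1 3 2

Derivation:
  byte[0]=0xE2 cont=1 payload=0x62=98: acc |= 98<<0 -> acc=98 shift=7
  byte[1]=0x04 cont=0 payload=0x04=4: acc |= 4<<7 -> acc=610 shift=14 [end]
Varint 1: bytes[0:2] = E2 04 -> value 610 (2 byte(s))
  byte[2]=0x73 cont=0 payload=0x73=115: acc |= 115<<0 -> acc=115 shift=7 [end]
Varint 2: bytes[2:3] = 73 -> value 115 (1 byte(s))
  byte[3]=0x8E cont=1 payload=0x0E=14: acc |= 14<<0 -> acc=14 shift=7
  byte[4]=0xC0 cont=1 payload=0x40=64: acc |= 64<<7 -> acc=8206 shift=14
  byte[5]=0x54 cont=0 payload=0x54=84: acc |= 84<<14 -> acc=1384462 shift=21 [end]
Varint 3: bytes[3:6] = 8E C0 54 -> value 1384462 (3 byte(s))
  byte[6]=0xD4 cont=1 payload=0x54=84: acc |= 84<<0 -> acc=84 shift=7
  byte[7]=0x59 cont=0 payload=0x59=89: acc |= 89<<7 -> acc=11476 shift=14 [end]
Varint 4: bytes[6:8] = D4 59 -> value 11476 (2 byte(s))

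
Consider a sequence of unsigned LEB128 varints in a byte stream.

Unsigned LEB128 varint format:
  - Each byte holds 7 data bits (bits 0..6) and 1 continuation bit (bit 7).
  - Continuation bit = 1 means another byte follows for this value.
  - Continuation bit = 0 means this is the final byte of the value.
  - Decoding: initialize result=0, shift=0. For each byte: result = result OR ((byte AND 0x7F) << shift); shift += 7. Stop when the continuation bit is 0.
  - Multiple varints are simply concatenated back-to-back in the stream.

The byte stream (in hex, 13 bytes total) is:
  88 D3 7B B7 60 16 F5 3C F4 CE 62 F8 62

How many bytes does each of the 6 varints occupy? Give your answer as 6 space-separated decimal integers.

Answer: 3 2 1 2 3 2

Derivation:
  byte[0]=0x88 cont=1 payload=0x08=8: acc |= 8<<0 -> acc=8 shift=7
  byte[1]=0xD3 cont=1 payload=0x53=83: acc |= 83<<7 -> acc=10632 shift=14
  byte[2]=0x7B cont=0 payload=0x7B=123: acc |= 123<<14 -> acc=2025864 shift=21 [end]
Varint 1: bytes[0:3] = 88 D3 7B -> value 2025864 (3 byte(s))
  byte[3]=0xB7 cont=1 payload=0x37=55: acc |= 55<<0 -> acc=55 shift=7
  byte[4]=0x60 cont=0 payload=0x60=96: acc |= 96<<7 -> acc=12343 shift=14 [end]
Varint 2: bytes[3:5] = B7 60 -> value 12343 (2 byte(s))
  byte[5]=0x16 cont=0 payload=0x16=22: acc |= 22<<0 -> acc=22 shift=7 [end]
Varint 3: bytes[5:6] = 16 -> value 22 (1 byte(s))
  byte[6]=0xF5 cont=1 payload=0x75=117: acc |= 117<<0 -> acc=117 shift=7
  byte[7]=0x3C cont=0 payload=0x3C=60: acc |= 60<<7 -> acc=7797 shift=14 [end]
Varint 4: bytes[6:8] = F5 3C -> value 7797 (2 byte(s))
  byte[8]=0xF4 cont=1 payload=0x74=116: acc |= 116<<0 -> acc=116 shift=7
  byte[9]=0xCE cont=1 payload=0x4E=78: acc |= 78<<7 -> acc=10100 shift=14
  byte[10]=0x62 cont=0 payload=0x62=98: acc |= 98<<14 -> acc=1615732 shift=21 [end]
Varint 5: bytes[8:11] = F4 CE 62 -> value 1615732 (3 byte(s))
  byte[11]=0xF8 cont=1 payload=0x78=120: acc |= 120<<0 -> acc=120 shift=7
  byte[12]=0x62 cont=0 payload=0x62=98: acc |= 98<<7 -> acc=12664 shift=14 [end]
Varint 6: bytes[11:13] = F8 62 -> value 12664 (2 byte(s))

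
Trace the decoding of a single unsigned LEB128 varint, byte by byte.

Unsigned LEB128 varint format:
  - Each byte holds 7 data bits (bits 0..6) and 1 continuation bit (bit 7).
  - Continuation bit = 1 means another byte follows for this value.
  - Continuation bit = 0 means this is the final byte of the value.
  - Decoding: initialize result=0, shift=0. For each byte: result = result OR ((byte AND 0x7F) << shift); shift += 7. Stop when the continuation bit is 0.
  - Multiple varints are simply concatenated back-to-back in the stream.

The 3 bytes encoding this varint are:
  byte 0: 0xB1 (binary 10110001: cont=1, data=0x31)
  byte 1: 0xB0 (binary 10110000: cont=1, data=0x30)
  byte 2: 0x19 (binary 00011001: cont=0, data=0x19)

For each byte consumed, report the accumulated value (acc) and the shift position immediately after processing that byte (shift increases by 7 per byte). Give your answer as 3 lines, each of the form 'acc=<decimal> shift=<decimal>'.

Answer: acc=49 shift=7
acc=6193 shift=14
acc=415793 shift=21

Derivation:
byte 0=0xB1: payload=0x31=49, contrib = 49<<0 = 49; acc -> 49, shift -> 7
byte 1=0xB0: payload=0x30=48, contrib = 48<<7 = 6144; acc -> 6193, shift -> 14
byte 2=0x19: payload=0x19=25, contrib = 25<<14 = 409600; acc -> 415793, shift -> 21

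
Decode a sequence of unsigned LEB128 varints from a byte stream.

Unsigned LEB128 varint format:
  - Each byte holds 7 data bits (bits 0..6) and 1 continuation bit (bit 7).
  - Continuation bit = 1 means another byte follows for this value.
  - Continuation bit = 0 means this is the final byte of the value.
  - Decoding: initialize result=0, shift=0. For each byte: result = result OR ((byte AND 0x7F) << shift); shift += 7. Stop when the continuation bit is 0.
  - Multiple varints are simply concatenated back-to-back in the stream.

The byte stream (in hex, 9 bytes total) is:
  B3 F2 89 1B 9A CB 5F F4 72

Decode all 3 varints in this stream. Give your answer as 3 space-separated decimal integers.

  byte[0]=0xB3 cont=1 payload=0x33=51: acc |= 51<<0 -> acc=51 shift=7
  byte[1]=0xF2 cont=1 payload=0x72=114: acc |= 114<<7 -> acc=14643 shift=14
  byte[2]=0x89 cont=1 payload=0x09=9: acc |= 9<<14 -> acc=162099 shift=21
  byte[3]=0x1B cont=0 payload=0x1B=27: acc |= 27<<21 -> acc=56785203 shift=28 [end]
Varint 1: bytes[0:4] = B3 F2 89 1B -> value 56785203 (4 byte(s))
  byte[4]=0x9A cont=1 payload=0x1A=26: acc |= 26<<0 -> acc=26 shift=7
  byte[5]=0xCB cont=1 payload=0x4B=75: acc |= 75<<7 -> acc=9626 shift=14
  byte[6]=0x5F cont=0 payload=0x5F=95: acc |= 95<<14 -> acc=1566106 shift=21 [end]
Varint 2: bytes[4:7] = 9A CB 5F -> value 1566106 (3 byte(s))
  byte[7]=0xF4 cont=1 payload=0x74=116: acc |= 116<<0 -> acc=116 shift=7
  byte[8]=0x72 cont=0 payload=0x72=114: acc |= 114<<7 -> acc=14708 shift=14 [end]
Varint 3: bytes[7:9] = F4 72 -> value 14708 (2 byte(s))

Answer: 56785203 1566106 14708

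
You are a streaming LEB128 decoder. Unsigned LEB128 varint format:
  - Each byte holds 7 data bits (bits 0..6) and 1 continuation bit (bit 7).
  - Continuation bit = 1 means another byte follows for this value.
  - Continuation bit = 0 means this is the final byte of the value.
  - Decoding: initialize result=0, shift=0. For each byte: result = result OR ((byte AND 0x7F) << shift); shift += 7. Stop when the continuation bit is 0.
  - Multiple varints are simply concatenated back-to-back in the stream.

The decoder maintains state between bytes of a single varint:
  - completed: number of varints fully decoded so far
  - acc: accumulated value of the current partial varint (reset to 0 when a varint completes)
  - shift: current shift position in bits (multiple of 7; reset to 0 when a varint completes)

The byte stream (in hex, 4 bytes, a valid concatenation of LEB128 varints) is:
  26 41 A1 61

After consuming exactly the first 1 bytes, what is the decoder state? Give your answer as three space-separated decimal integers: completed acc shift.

byte[0]=0x26 cont=0 payload=0x26: varint #1 complete (value=38); reset -> completed=1 acc=0 shift=0

Answer: 1 0 0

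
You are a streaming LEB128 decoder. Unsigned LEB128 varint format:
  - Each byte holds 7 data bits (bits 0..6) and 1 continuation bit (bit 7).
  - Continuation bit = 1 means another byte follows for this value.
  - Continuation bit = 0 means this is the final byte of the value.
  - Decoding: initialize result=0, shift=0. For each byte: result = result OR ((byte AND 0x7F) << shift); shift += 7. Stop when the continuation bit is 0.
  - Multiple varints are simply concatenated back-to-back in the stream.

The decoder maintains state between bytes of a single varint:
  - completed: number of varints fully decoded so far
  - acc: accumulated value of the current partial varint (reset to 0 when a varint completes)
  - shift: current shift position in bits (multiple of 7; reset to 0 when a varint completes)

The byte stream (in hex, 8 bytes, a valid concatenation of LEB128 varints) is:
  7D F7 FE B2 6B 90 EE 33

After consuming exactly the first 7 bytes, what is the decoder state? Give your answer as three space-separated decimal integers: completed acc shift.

byte[0]=0x7D cont=0 payload=0x7D: varint #1 complete (value=125); reset -> completed=1 acc=0 shift=0
byte[1]=0xF7 cont=1 payload=0x77: acc |= 119<<0 -> completed=1 acc=119 shift=7
byte[2]=0xFE cont=1 payload=0x7E: acc |= 126<<7 -> completed=1 acc=16247 shift=14
byte[3]=0xB2 cont=1 payload=0x32: acc |= 50<<14 -> completed=1 acc=835447 shift=21
byte[4]=0x6B cont=0 payload=0x6B: varint #2 complete (value=225230711); reset -> completed=2 acc=0 shift=0
byte[5]=0x90 cont=1 payload=0x10: acc |= 16<<0 -> completed=2 acc=16 shift=7
byte[6]=0xEE cont=1 payload=0x6E: acc |= 110<<7 -> completed=2 acc=14096 shift=14

Answer: 2 14096 14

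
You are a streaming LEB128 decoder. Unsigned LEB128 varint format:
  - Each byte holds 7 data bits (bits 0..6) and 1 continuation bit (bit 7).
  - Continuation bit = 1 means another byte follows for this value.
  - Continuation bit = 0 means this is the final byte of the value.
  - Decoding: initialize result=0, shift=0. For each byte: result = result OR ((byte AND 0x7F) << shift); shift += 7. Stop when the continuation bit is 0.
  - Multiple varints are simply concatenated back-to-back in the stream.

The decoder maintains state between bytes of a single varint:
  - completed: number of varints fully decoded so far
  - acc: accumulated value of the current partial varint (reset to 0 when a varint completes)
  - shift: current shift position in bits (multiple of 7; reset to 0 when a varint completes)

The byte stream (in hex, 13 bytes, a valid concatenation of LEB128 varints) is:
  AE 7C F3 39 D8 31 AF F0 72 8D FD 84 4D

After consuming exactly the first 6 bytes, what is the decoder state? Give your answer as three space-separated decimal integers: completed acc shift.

Answer: 3 0 0

Derivation:
byte[0]=0xAE cont=1 payload=0x2E: acc |= 46<<0 -> completed=0 acc=46 shift=7
byte[1]=0x7C cont=0 payload=0x7C: varint #1 complete (value=15918); reset -> completed=1 acc=0 shift=0
byte[2]=0xF3 cont=1 payload=0x73: acc |= 115<<0 -> completed=1 acc=115 shift=7
byte[3]=0x39 cont=0 payload=0x39: varint #2 complete (value=7411); reset -> completed=2 acc=0 shift=0
byte[4]=0xD8 cont=1 payload=0x58: acc |= 88<<0 -> completed=2 acc=88 shift=7
byte[5]=0x31 cont=0 payload=0x31: varint #3 complete (value=6360); reset -> completed=3 acc=0 shift=0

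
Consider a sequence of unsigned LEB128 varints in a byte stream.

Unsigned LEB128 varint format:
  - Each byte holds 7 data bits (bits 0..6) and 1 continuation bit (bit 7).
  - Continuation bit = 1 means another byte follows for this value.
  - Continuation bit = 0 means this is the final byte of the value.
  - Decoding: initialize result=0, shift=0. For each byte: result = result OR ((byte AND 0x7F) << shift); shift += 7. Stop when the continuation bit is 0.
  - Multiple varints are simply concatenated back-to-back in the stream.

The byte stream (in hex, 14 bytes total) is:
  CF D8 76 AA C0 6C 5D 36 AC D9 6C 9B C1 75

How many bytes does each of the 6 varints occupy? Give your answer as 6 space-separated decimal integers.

  byte[0]=0xCF cont=1 payload=0x4F=79: acc |= 79<<0 -> acc=79 shift=7
  byte[1]=0xD8 cont=1 payload=0x58=88: acc |= 88<<7 -> acc=11343 shift=14
  byte[2]=0x76 cont=0 payload=0x76=118: acc |= 118<<14 -> acc=1944655 shift=21 [end]
Varint 1: bytes[0:3] = CF D8 76 -> value 1944655 (3 byte(s))
  byte[3]=0xAA cont=1 payload=0x2A=42: acc |= 42<<0 -> acc=42 shift=7
  byte[4]=0xC0 cont=1 payload=0x40=64: acc |= 64<<7 -> acc=8234 shift=14
  byte[5]=0x6C cont=0 payload=0x6C=108: acc |= 108<<14 -> acc=1777706 shift=21 [end]
Varint 2: bytes[3:6] = AA C0 6C -> value 1777706 (3 byte(s))
  byte[6]=0x5D cont=0 payload=0x5D=93: acc |= 93<<0 -> acc=93 shift=7 [end]
Varint 3: bytes[6:7] = 5D -> value 93 (1 byte(s))
  byte[7]=0x36 cont=0 payload=0x36=54: acc |= 54<<0 -> acc=54 shift=7 [end]
Varint 4: bytes[7:8] = 36 -> value 54 (1 byte(s))
  byte[8]=0xAC cont=1 payload=0x2C=44: acc |= 44<<0 -> acc=44 shift=7
  byte[9]=0xD9 cont=1 payload=0x59=89: acc |= 89<<7 -> acc=11436 shift=14
  byte[10]=0x6C cont=0 payload=0x6C=108: acc |= 108<<14 -> acc=1780908 shift=21 [end]
Varint 5: bytes[8:11] = AC D9 6C -> value 1780908 (3 byte(s))
  byte[11]=0x9B cont=1 payload=0x1B=27: acc |= 27<<0 -> acc=27 shift=7
  byte[12]=0xC1 cont=1 payload=0x41=65: acc |= 65<<7 -> acc=8347 shift=14
  byte[13]=0x75 cont=0 payload=0x75=117: acc |= 117<<14 -> acc=1925275 shift=21 [end]
Varint 6: bytes[11:14] = 9B C1 75 -> value 1925275 (3 byte(s))

Answer: 3 3 1 1 3 3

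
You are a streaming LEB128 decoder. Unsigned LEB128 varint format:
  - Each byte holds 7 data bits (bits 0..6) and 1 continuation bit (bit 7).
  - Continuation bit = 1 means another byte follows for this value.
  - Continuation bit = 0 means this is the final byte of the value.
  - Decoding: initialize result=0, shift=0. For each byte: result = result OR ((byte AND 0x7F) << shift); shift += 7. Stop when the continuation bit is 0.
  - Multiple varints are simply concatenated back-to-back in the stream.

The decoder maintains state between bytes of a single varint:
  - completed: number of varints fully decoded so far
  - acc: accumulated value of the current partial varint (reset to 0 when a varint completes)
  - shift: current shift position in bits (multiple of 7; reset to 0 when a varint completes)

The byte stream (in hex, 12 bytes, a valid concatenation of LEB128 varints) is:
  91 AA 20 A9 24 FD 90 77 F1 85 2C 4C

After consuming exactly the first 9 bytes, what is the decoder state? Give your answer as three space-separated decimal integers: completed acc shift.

Answer: 3 113 7

Derivation:
byte[0]=0x91 cont=1 payload=0x11: acc |= 17<<0 -> completed=0 acc=17 shift=7
byte[1]=0xAA cont=1 payload=0x2A: acc |= 42<<7 -> completed=0 acc=5393 shift=14
byte[2]=0x20 cont=0 payload=0x20: varint #1 complete (value=529681); reset -> completed=1 acc=0 shift=0
byte[3]=0xA9 cont=1 payload=0x29: acc |= 41<<0 -> completed=1 acc=41 shift=7
byte[4]=0x24 cont=0 payload=0x24: varint #2 complete (value=4649); reset -> completed=2 acc=0 shift=0
byte[5]=0xFD cont=1 payload=0x7D: acc |= 125<<0 -> completed=2 acc=125 shift=7
byte[6]=0x90 cont=1 payload=0x10: acc |= 16<<7 -> completed=2 acc=2173 shift=14
byte[7]=0x77 cont=0 payload=0x77: varint #3 complete (value=1951869); reset -> completed=3 acc=0 shift=0
byte[8]=0xF1 cont=1 payload=0x71: acc |= 113<<0 -> completed=3 acc=113 shift=7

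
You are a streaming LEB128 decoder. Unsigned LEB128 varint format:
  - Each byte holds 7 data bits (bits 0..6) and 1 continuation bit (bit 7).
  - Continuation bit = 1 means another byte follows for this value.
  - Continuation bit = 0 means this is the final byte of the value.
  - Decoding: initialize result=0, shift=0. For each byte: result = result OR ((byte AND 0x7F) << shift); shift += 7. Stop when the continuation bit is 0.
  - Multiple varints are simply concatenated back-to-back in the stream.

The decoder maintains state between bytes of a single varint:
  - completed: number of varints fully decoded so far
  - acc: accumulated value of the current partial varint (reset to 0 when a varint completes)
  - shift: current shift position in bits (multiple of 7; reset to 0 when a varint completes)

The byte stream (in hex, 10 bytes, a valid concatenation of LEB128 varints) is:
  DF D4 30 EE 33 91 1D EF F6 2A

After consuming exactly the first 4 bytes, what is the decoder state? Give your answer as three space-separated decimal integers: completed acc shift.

Answer: 1 110 7

Derivation:
byte[0]=0xDF cont=1 payload=0x5F: acc |= 95<<0 -> completed=0 acc=95 shift=7
byte[1]=0xD4 cont=1 payload=0x54: acc |= 84<<7 -> completed=0 acc=10847 shift=14
byte[2]=0x30 cont=0 payload=0x30: varint #1 complete (value=797279); reset -> completed=1 acc=0 shift=0
byte[3]=0xEE cont=1 payload=0x6E: acc |= 110<<0 -> completed=1 acc=110 shift=7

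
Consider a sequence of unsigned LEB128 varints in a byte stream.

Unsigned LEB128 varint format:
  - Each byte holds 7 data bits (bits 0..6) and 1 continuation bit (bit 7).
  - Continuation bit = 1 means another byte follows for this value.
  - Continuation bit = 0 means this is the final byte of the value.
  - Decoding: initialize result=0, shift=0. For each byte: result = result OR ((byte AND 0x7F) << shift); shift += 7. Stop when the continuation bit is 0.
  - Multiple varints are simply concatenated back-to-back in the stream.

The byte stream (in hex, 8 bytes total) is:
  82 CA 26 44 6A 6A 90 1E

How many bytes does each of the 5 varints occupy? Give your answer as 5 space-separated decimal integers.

Answer: 3 1 1 1 2

Derivation:
  byte[0]=0x82 cont=1 payload=0x02=2: acc |= 2<<0 -> acc=2 shift=7
  byte[1]=0xCA cont=1 payload=0x4A=74: acc |= 74<<7 -> acc=9474 shift=14
  byte[2]=0x26 cont=0 payload=0x26=38: acc |= 38<<14 -> acc=632066 shift=21 [end]
Varint 1: bytes[0:3] = 82 CA 26 -> value 632066 (3 byte(s))
  byte[3]=0x44 cont=0 payload=0x44=68: acc |= 68<<0 -> acc=68 shift=7 [end]
Varint 2: bytes[3:4] = 44 -> value 68 (1 byte(s))
  byte[4]=0x6A cont=0 payload=0x6A=106: acc |= 106<<0 -> acc=106 shift=7 [end]
Varint 3: bytes[4:5] = 6A -> value 106 (1 byte(s))
  byte[5]=0x6A cont=0 payload=0x6A=106: acc |= 106<<0 -> acc=106 shift=7 [end]
Varint 4: bytes[5:6] = 6A -> value 106 (1 byte(s))
  byte[6]=0x90 cont=1 payload=0x10=16: acc |= 16<<0 -> acc=16 shift=7
  byte[7]=0x1E cont=0 payload=0x1E=30: acc |= 30<<7 -> acc=3856 shift=14 [end]
Varint 5: bytes[6:8] = 90 1E -> value 3856 (2 byte(s))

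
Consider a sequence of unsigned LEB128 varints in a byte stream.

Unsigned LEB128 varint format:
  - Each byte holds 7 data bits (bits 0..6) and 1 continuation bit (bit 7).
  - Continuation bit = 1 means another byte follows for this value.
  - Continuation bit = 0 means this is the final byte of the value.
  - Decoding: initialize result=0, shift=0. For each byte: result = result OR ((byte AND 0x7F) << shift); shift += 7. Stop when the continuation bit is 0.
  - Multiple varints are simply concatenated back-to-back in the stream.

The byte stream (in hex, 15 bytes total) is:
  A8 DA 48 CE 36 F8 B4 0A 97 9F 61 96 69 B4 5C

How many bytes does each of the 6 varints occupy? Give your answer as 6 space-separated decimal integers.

Answer: 3 2 3 3 2 2

Derivation:
  byte[0]=0xA8 cont=1 payload=0x28=40: acc |= 40<<0 -> acc=40 shift=7
  byte[1]=0xDA cont=1 payload=0x5A=90: acc |= 90<<7 -> acc=11560 shift=14
  byte[2]=0x48 cont=0 payload=0x48=72: acc |= 72<<14 -> acc=1191208 shift=21 [end]
Varint 1: bytes[0:3] = A8 DA 48 -> value 1191208 (3 byte(s))
  byte[3]=0xCE cont=1 payload=0x4E=78: acc |= 78<<0 -> acc=78 shift=7
  byte[4]=0x36 cont=0 payload=0x36=54: acc |= 54<<7 -> acc=6990 shift=14 [end]
Varint 2: bytes[3:5] = CE 36 -> value 6990 (2 byte(s))
  byte[5]=0xF8 cont=1 payload=0x78=120: acc |= 120<<0 -> acc=120 shift=7
  byte[6]=0xB4 cont=1 payload=0x34=52: acc |= 52<<7 -> acc=6776 shift=14
  byte[7]=0x0A cont=0 payload=0x0A=10: acc |= 10<<14 -> acc=170616 shift=21 [end]
Varint 3: bytes[5:8] = F8 B4 0A -> value 170616 (3 byte(s))
  byte[8]=0x97 cont=1 payload=0x17=23: acc |= 23<<0 -> acc=23 shift=7
  byte[9]=0x9F cont=1 payload=0x1F=31: acc |= 31<<7 -> acc=3991 shift=14
  byte[10]=0x61 cont=0 payload=0x61=97: acc |= 97<<14 -> acc=1593239 shift=21 [end]
Varint 4: bytes[8:11] = 97 9F 61 -> value 1593239 (3 byte(s))
  byte[11]=0x96 cont=1 payload=0x16=22: acc |= 22<<0 -> acc=22 shift=7
  byte[12]=0x69 cont=0 payload=0x69=105: acc |= 105<<7 -> acc=13462 shift=14 [end]
Varint 5: bytes[11:13] = 96 69 -> value 13462 (2 byte(s))
  byte[13]=0xB4 cont=1 payload=0x34=52: acc |= 52<<0 -> acc=52 shift=7
  byte[14]=0x5C cont=0 payload=0x5C=92: acc |= 92<<7 -> acc=11828 shift=14 [end]
Varint 6: bytes[13:15] = B4 5C -> value 11828 (2 byte(s))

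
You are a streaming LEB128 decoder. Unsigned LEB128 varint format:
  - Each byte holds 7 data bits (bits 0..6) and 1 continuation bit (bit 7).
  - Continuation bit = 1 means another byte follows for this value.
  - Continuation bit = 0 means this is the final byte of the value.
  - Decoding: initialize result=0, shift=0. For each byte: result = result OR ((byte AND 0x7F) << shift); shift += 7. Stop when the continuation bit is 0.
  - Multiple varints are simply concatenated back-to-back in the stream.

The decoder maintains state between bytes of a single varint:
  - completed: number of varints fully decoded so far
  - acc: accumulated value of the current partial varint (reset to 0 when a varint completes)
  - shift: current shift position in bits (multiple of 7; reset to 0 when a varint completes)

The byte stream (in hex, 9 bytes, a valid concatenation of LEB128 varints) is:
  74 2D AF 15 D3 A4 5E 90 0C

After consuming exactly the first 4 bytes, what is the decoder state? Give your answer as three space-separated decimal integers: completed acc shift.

byte[0]=0x74 cont=0 payload=0x74: varint #1 complete (value=116); reset -> completed=1 acc=0 shift=0
byte[1]=0x2D cont=0 payload=0x2D: varint #2 complete (value=45); reset -> completed=2 acc=0 shift=0
byte[2]=0xAF cont=1 payload=0x2F: acc |= 47<<0 -> completed=2 acc=47 shift=7
byte[3]=0x15 cont=0 payload=0x15: varint #3 complete (value=2735); reset -> completed=3 acc=0 shift=0

Answer: 3 0 0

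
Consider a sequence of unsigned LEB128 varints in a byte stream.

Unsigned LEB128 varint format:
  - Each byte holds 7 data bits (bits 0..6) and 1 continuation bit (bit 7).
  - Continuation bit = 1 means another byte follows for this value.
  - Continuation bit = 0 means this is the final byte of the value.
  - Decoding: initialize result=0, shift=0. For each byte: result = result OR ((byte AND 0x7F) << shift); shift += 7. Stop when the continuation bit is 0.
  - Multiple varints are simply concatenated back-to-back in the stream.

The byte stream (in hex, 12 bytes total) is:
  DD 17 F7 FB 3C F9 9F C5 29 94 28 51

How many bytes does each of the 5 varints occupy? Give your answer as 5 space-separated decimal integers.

Answer: 2 3 4 2 1

Derivation:
  byte[0]=0xDD cont=1 payload=0x5D=93: acc |= 93<<0 -> acc=93 shift=7
  byte[1]=0x17 cont=0 payload=0x17=23: acc |= 23<<7 -> acc=3037 shift=14 [end]
Varint 1: bytes[0:2] = DD 17 -> value 3037 (2 byte(s))
  byte[2]=0xF7 cont=1 payload=0x77=119: acc |= 119<<0 -> acc=119 shift=7
  byte[3]=0xFB cont=1 payload=0x7B=123: acc |= 123<<7 -> acc=15863 shift=14
  byte[4]=0x3C cont=0 payload=0x3C=60: acc |= 60<<14 -> acc=998903 shift=21 [end]
Varint 2: bytes[2:5] = F7 FB 3C -> value 998903 (3 byte(s))
  byte[5]=0xF9 cont=1 payload=0x79=121: acc |= 121<<0 -> acc=121 shift=7
  byte[6]=0x9F cont=1 payload=0x1F=31: acc |= 31<<7 -> acc=4089 shift=14
  byte[7]=0xC5 cont=1 payload=0x45=69: acc |= 69<<14 -> acc=1134585 shift=21
  byte[8]=0x29 cont=0 payload=0x29=41: acc |= 41<<21 -> acc=87117817 shift=28 [end]
Varint 3: bytes[5:9] = F9 9F C5 29 -> value 87117817 (4 byte(s))
  byte[9]=0x94 cont=1 payload=0x14=20: acc |= 20<<0 -> acc=20 shift=7
  byte[10]=0x28 cont=0 payload=0x28=40: acc |= 40<<7 -> acc=5140 shift=14 [end]
Varint 4: bytes[9:11] = 94 28 -> value 5140 (2 byte(s))
  byte[11]=0x51 cont=0 payload=0x51=81: acc |= 81<<0 -> acc=81 shift=7 [end]
Varint 5: bytes[11:12] = 51 -> value 81 (1 byte(s))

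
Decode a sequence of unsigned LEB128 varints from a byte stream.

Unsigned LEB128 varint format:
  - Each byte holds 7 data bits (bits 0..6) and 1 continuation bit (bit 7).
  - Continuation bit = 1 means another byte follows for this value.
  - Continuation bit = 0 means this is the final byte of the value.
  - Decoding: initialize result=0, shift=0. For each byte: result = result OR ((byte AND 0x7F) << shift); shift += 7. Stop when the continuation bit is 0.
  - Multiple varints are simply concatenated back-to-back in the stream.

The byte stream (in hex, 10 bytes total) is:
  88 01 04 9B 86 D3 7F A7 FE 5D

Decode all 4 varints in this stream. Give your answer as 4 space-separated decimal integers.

  byte[0]=0x88 cont=1 payload=0x08=8: acc |= 8<<0 -> acc=8 shift=7
  byte[1]=0x01 cont=0 payload=0x01=1: acc |= 1<<7 -> acc=136 shift=14 [end]
Varint 1: bytes[0:2] = 88 01 -> value 136 (2 byte(s))
  byte[2]=0x04 cont=0 payload=0x04=4: acc |= 4<<0 -> acc=4 shift=7 [end]
Varint 2: bytes[2:3] = 04 -> value 4 (1 byte(s))
  byte[3]=0x9B cont=1 payload=0x1B=27: acc |= 27<<0 -> acc=27 shift=7
  byte[4]=0x86 cont=1 payload=0x06=6: acc |= 6<<7 -> acc=795 shift=14
  byte[5]=0xD3 cont=1 payload=0x53=83: acc |= 83<<14 -> acc=1360667 shift=21
  byte[6]=0x7F cont=0 payload=0x7F=127: acc |= 127<<21 -> acc=267698971 shift=28 [end]
Varint 3: bytes[3:7] = 9B 86 D3 7F -> value 267698971 (4 byte(s))
  byte[7]=0xA7 cont=1 payload=0x27=39: acc |= 39<<0 -> acc=39 shift=7
  byte[8]=0xFE cont=1 payload=0x7E=126: acc |= 126<<7 -> acc=16167 shift=14
  byte[9]=0x5D cont=0 payload=0x5D=93: acc |= 93<<14 -> acc=1539879 shift=21 [end]
Varint 4: bytes[7:10] = A7 FE 5D -> value 1539879 (3 byte(s))

Answer: 136 4 267698971 1539879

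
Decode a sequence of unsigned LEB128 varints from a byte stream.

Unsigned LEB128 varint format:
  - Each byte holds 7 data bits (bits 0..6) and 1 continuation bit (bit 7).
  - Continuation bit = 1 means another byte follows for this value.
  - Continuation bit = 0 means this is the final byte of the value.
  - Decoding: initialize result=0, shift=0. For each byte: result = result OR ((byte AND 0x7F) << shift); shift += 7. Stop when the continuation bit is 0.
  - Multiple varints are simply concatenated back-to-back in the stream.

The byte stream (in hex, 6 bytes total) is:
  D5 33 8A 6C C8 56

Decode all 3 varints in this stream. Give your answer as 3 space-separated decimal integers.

  byte[0]=0xD5 cont=1 payload=0x55=85: acc |= 85<<0 -> acc=85 shift=7
  byte[1]=0x33 cont=0 payload=0x33=51: acc |= 51<<7 -> acc=6613 shift=14 [end]
Varint 1: bytes[0:2] = D5 33 -> value 6613 (2 byte(s))
  byte[2]=0x8A cont=1 payload=0x0A=10: acc |= 10<<0 -> acc=10 shift=7
  byte[3]=0x6C cont=0 payload=0x6C=108: acc |= 108<<7 -> acc=13834 shift=14 [end]
Varint 2: bytes[2:4] = 8A 6C -> value 13834 (2 byte(s))
  byte[4]=0xC8 cont=1 payload=0x48=72: acc |= 72<<0 -> acc=72 shift=7
  byte[5]=0x56 cont=0 payload=0x56=86: acc |= 86<<7 -> acc=11080 shift=14 [end]
Varint 3: bytes[4:6] = C8 56 -> value 11080 (2 byte(s))

Answer: 6613 13834 11080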